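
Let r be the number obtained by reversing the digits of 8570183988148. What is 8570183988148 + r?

16989077798906

Reverse of 8570183988148 is 8418893810758.
8570183988148 + 8418893810758 = 16989077798906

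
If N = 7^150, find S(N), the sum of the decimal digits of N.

7^150 = 5817092933824343165432524003391691164919859649719340532627567207607656859034356995566589707894210757866827613621721127496191249
Sum of its 127 digits: 595.

595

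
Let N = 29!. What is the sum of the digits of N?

29! = 8841761993739701954543616000000
Sum of its 31 digits: 126.

126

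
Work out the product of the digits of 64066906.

6×4×0×6×6×9×0×6 = 0

0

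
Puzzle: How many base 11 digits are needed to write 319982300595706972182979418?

26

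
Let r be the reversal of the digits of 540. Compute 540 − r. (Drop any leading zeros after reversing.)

495

Reverse of 540 is 45.
540 − 45 = 495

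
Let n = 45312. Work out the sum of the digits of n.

15

4+5+3+1+2 = 15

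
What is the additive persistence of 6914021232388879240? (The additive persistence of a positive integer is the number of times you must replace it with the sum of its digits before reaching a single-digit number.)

6914021232388879240 → 79 → 16 → 7 (3 steps)

3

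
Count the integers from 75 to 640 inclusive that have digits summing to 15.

42

The integers in [75, 640] that have digits summing to 15: 78, 87, 96, 159, 168, 177, …, 627, 636.
42 qualify.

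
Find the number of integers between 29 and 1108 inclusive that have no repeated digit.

The integers in [29, 1108] that have no repeated digit: 29, 30, 31, 32, 34, 35, …, 1097, 1098.
768 qualify.

768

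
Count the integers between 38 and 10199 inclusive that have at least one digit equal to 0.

The integers in [38, 10199] that have at least one digit equal to 0: 40, 50, 60, 70, 80, 90, …, 10198, 10199.
2816 qualify.

2816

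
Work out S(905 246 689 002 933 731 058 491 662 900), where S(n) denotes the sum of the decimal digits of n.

9+0+5+2+4+6+6+8+9+0+0+2+9+3+3+7+3+1+0+5+8+4+9+1+6+6+2+9+0+0 = 127

127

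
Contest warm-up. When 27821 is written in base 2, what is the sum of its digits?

27821 in base 2 is 110110010101101.
Digit sum: 1+1+0+1+1+0+0+1+0+1+0+1+1+0+1 = 9.

9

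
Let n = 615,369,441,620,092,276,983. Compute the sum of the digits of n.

93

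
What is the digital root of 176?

1+7+6 = 14
1+4 = 5
(Equivalently, 176 mod 9 = 5.)

5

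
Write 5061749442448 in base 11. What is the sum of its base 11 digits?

68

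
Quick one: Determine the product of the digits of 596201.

0

5×9×6×2×0×1 = 0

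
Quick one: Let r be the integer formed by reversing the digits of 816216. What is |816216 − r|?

203598

Reverse of 816216 is 612618.
|816216 − 612618| = 203598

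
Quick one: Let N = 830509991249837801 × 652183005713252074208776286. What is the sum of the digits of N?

211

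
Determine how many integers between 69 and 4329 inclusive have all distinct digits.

The integers in [69, 4329] that have all distinct digits: 69, 70, 71, 72, 73, 74, …, 4328, 4329.
2377 qualify.

2377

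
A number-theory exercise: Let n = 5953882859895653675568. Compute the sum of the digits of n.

135

5+9+5+3+8+8+2+8+5+9+8+9+5+6+5+3+6+7+5+5+6+8 = 135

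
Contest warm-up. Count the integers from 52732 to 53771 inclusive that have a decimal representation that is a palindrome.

The integers in [52732, 53771] that have a decimal representation that is a palindrome: 52825, 52925, 53035, 53135, 53235, 53335, 53435, 53535, 53635, 53735.
10 qualify.

10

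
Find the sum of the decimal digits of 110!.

110! = 15882455415227429404253703127090772871724410234473563207581748318444567162948183030959960131517678520479243672638179990208521148623422266876757623911219200000000000000000000000000
Sum of its 179 digits: 657.

657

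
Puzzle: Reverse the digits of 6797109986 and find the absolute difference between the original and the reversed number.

Reverse of 6797109986 is 6899017976.
|6797109986 − 6899017976| = 101907990

101907990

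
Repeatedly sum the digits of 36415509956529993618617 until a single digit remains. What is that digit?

3+6+4+1+5+5+0+9+9+5+6+5+2+9+9+9+3+6+1+8+6+1+7 = 119
1+1+9 = 11
1+1 = 2
(Equivalently, 36415509956529993618617 mod 9 = 2.)

2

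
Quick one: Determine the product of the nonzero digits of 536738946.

3265920

5×3×6×7×3×8×9×4×6 = 3265920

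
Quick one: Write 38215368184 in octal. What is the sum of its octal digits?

38215368184 in base 8 is 434564036770.
Digit sum: 4+3+4+5+6+4+0+3+6+7+7+0 = 49.

49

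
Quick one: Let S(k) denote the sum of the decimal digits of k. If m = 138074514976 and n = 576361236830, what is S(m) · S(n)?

2750

S(138074514976) = 1+3+8+0+7+4+5+1+4+9+7+6 = 55.
S(576361236830) = 5+7+6+3+6+1+2+3+6+8+3+0 = 50.
55 · 50 = 2750.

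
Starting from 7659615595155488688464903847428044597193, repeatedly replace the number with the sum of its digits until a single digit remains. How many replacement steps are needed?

7659615595155488688464903847428044597193 → 212 → 5 (2 steps)

2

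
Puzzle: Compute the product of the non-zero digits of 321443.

288

3×2×1×4×4×3 = 288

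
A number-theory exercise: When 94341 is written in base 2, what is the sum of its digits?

7

94341 in base 2 is 10111000010000101.
Digit sum: 1+0+1+1+1+0+0+0+0+1+0+0+0+0+1+0+1 = 7.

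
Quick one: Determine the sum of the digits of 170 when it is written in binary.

4

170 in base 2 is 10101010.
Digit sum: 1+0+1+0+1+0+1+0 = 4.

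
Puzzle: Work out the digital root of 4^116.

The digital root of n equals n mod 9 (or 9 when 9 | n), so we need 4^116 mod 9.
4^116 ≡ 7 (mod 9), so the digital root is 7.

7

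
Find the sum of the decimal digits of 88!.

531

88! = 185482642257398439114796845645546284380220968949399346684421580986889562184028199319100141244804501828416633516851200000000000000000000
Sum of its 135 digits: 531.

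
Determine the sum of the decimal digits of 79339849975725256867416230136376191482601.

7+9+3+3+9+8+4+9+9+7+5+7+2+5+2+5+6+8+6+7+4+1+6+2+3+0+1+3+6+3+7+6+1+9+1+4+8+2+6+0+1 = 195

195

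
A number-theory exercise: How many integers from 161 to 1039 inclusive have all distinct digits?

The integers in [161, 1039] that have all distinct digits: 162, 163, 164, 165, 167, 168, …, 1038, 1039.
621 qualify.

621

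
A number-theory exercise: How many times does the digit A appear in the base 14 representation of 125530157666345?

125530157666345 in base 14 is 22DD998DA6985.
The digit A appears 1 time.

1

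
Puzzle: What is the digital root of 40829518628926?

7

4+0+8+2+9+5+1+8+6+2+8+9+2+6 = 70
7+0 = 7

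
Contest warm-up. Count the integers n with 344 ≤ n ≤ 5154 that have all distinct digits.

2577

The integers in [344, 5154] that have all distinct digits: 345, 346, 347, 348, 349, 350, …, 5148, 5149.
2577 qualify.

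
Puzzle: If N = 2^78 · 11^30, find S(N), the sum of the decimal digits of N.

2^78 · 11^30 = 5273758234924717475299505813597657071059097447504543744
Sum of its 55 digits: 262.

262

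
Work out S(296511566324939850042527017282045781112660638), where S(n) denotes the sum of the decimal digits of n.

2+9+6+5+1+1+5+6+6+3+2+4+9+3+9+8+5+0+0+4+2+5+2+7+0+1+7+2+8+2+0+4+5+7+8+1+1+1+2+6+6+0+6+3+8 = 182

182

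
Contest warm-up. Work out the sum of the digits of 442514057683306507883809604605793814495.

4+4+2+5+1+4+0+5+7+6+8+3+3+0+6+5+0+7+8+8+3+8+0+9+6+0+4+6+0+5+7+9+3+8+1+4+4+9+5 = 177

177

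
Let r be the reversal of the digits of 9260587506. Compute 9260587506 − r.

Reverse of 9260587506 is 6057850629.
9260587506 − 6057850629 = 3202736877

3202736877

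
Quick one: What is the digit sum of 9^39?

153

9^39 = 16423203268260658146231467800709255289
Sum of its 38 digits: 153.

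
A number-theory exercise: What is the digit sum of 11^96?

11^96 = 9412343651268540526001186511911506574868063110469548823950876000379062365652829504091329792873336961
Sum of its 100 digits: 424.

424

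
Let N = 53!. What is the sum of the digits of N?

53! = 4274883284060025564298013753389399649690343788366813724672000000000000
Sum of its 70 digits: 279.

279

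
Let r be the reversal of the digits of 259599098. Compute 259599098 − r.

-631396854

Reverse of 259599098 is 890995952.
259599098 − 890995952 = -631396854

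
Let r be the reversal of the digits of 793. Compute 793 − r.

396

Reverse of 793 is 397.
793 − 397 = 396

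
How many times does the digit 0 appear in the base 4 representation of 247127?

247127 in base 4 is 330111113.
The digit 0 appears 1 time.

1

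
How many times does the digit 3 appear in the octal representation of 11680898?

11680898 in base 8 is 54436202.
The digit 3 appears 1 time.

1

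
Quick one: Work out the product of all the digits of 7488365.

161280

7×4×8×8×3×6×5 = 161280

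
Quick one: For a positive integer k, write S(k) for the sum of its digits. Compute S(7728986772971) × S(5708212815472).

4160

S(7728986772971) = 7+7+2+8+9+8+6+7+7+2+9+7+1 = 80.
S(5708212815472) = 5+7+0+8+2+1+2+8+1+5+4+7+2 = 52.
80 · 52 = 4160.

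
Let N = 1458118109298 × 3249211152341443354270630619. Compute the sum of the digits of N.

177

1458118109298 × 3249211152341443354270630619 = 4737733622162081229457459111986427395462
Sum of its 40 digits: 177.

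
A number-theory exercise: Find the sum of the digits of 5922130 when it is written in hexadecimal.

5922130 in base 16 is 5A5D52.
Digit sum: 5+10+5+13+5+2 = 40.

40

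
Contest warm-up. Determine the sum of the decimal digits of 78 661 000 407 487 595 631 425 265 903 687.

144

7+8+6+6+1+0+0+0+4+0+7+4+8+7+5+9+5+6+3+1+4+2+5+2+6+5+9+0+3+6+8+7 = 144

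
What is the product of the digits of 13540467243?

0

1×3×5×4×0×4×6×7×2×4×3 = 0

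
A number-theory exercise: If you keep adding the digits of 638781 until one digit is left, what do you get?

6+3+8+7+8+1 = 33
3+3 = 6
(Equivalently, 638781 mod 9 = 6.)

6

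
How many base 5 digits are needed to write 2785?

2785 in base 5 is 42120, which has 5 digits.

5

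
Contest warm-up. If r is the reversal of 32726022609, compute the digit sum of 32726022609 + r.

42

Reversal of 32726022609 is 90622062723; 32726022609 + 90622062723 = 123348085332.
Digit sum of 123348085332: 1+2+3+3+4+8+0+8+5+3+3+2 = 42.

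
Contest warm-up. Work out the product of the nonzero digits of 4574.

4×5×7×4 = 560

560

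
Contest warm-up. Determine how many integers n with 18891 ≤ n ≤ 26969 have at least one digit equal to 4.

The integers in [18891, 26969] that have at least one digit equal to 4: 18894, 18904, 18914, 18924, 18934, 18940, …, 26954, 26964.
2914 qualify.

2914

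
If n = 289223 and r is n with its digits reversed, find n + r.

Reverse of 289223 is 322982.
289223 + 322982 = 612205

612205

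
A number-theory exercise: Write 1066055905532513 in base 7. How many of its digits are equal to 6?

5

1066055905532513 in base 7 is 440355666066103220.
The digit 6 appears 5 times.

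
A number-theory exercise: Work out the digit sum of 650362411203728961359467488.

120

6+5+0+3+6+2+4+1+1+2+0+3+7+2+8+9+6+1+3+5+9+4+6+7+4+8+8 = 120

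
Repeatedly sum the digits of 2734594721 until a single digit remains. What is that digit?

2+7+3+4+5+9+4+7+2+1 = 44
4+4 = 8
(Equivalently, 2734594721 mod 9 = 8.)

8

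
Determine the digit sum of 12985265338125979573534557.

1+2+9+8+5+2+6+5+3+3+8+1+2+5+9+7+9+5+7+3+5+3+4+5+5+7 = 129

129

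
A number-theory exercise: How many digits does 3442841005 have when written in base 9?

10

3442841005 in base 9 is 8787272884, which has 10 digits.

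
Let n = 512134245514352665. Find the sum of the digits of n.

64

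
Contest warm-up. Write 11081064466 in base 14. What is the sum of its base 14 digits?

56

11081064466 in base 14 is 771972B2A.
Digit sum: 7+7+1+9+7+2+11+2+10 = 56.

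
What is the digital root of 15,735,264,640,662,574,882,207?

1

1+5+7+3+5+2+6+4+6+4+0+6+6+2+5+7+4+8+8+2+2+0+7 = 100
1+0+0 = 1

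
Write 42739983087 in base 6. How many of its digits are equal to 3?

3

42739983087 in base 6 is 31345014100023.
The digit 3 appears 3 times.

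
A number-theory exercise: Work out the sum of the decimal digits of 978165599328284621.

9+7+8+1+6+5+5+9+9+3+2+8+2+8+4+6+2+1 = 95

95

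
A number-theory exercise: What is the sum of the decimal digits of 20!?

54

20! = 2432902008176640000
Sum of its 19 digits: 54.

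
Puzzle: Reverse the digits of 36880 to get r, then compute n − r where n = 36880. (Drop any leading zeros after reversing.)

28017

Reverse of 36880 is 8863.
36880 − 8863 = 28017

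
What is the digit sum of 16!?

63

16! = 20922789888000
Sum of its 14 digits: 63.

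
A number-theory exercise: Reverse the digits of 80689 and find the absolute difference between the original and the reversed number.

17919

Reverse of 80689 is 98608.
|80689 − 98608| = 17919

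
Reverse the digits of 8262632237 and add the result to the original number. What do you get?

15584994865

Reverse of 8262632237 is 7322362628.
8262632237 + 7322362628 = 15584994865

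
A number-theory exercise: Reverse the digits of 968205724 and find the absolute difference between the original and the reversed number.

540702855

Reverse of 968205724 is 427502869.
|968205724 − 427502869| = 540702855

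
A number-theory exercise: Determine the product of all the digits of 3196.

162

3×1×9×6 = 162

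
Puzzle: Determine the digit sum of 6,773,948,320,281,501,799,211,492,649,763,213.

151

6+7+7+3+9+4+8+3+2+0+2+8+1+5+0+1+7+9+9+2+1+1+4+9+2+6+4+9+7+6+3+2+1+3 = 151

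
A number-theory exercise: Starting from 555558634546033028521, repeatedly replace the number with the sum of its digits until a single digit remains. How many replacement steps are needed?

3

555558634546033028521 → 85 → 13 → 4 (3 steps)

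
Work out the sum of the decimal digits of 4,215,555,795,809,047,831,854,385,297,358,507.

4+2+1+5+5+5+5+7+9+5+8+0+9+0+4+7+8+3+1+8+5+4+3+8+5+2+9+7+3+5+8+5+0+7 = 167

167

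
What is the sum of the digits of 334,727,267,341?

3+3+4+7+2+7+2+6+7+3+4+1 = 49

49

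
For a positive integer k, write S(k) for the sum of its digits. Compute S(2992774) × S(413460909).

1440

S(2992774) = 2+9+9+2+7+7+4 = 40.
S(413460909) = 4+1+3+4+6+0+9+0+9 = 36.
40 · 36 = 1440.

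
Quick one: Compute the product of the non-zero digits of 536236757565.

119070000

5×3×6×2×3×6×7×5×7×5×6×5 = 119070000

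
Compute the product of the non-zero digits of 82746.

2688

8×2×7×4×6 = 2688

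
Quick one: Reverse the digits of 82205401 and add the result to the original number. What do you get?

92655629

Reverse of 82205401 is 10450228.
82205401 + 10450228 = 92655629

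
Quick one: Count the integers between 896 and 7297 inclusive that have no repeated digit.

3265

The integers in [896, 7297] that have no repeated digit: 896, 897, 901, 902, 903, 904, …, 7295, 7296.
3265 qualify.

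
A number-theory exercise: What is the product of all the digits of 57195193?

42525

5×7×1×9×5×1×9×3 = 42525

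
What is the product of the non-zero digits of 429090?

648

4×2×9×9 = 648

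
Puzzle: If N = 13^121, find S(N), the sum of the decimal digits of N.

13^121 = 612555761606078876565140003320185794735835689721359911559436611973543714766884691881318122370732994866272046655707596935346467437026413
Sum of its 135 digits: 625.

625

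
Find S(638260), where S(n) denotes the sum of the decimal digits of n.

25

6+3+8+2+6+0 = 25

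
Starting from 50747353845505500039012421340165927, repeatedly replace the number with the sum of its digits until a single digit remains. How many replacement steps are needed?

2

50747353845505500039012421340165927 → 125 → 8 (2 steps)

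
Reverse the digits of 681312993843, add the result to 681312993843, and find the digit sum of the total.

Reversal of 681312993843 is 348399213186; 681312993843 + 348399213186 = 1029712207029.
Digit sum of 1029712207029: 1+0+2+9+7+1+2+2+0+7+0+2+9 = 42.

42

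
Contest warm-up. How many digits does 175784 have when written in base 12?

175784 in base 12 is 85888, which has 5 digits.

5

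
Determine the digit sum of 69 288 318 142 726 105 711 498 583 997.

144

6+9+2+8+8+3+1+8+1+4+2+7+2+6+1+0+5+7+1+1+4+9+8+5+8+3+9+9+7 = 144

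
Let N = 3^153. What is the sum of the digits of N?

351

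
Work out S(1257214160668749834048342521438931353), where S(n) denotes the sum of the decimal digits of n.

1+2+5+7+2+1+4+1+6+0+6+6+8+7+4+9+8+3+4+0+4+8+3+4+2+5+2+1+4+3+8+9+3+1+3+5+3 = 152

152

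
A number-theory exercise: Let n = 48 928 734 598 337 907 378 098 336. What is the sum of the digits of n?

143

4+8+9+2+8+7+3+4+5+9+8+3+3+7+9+0+7+3+7+8+0+9+8+3+3+6 = 143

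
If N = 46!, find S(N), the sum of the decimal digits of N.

216

46! = 5502622159812088949850305428800254892961651752960000000000
Sum of its 58 digits: 216.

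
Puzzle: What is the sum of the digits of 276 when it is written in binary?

3

276 in base 2 is 100010100.
Digit sum: 1+0+0+0+1+0+1+0+0 = 3.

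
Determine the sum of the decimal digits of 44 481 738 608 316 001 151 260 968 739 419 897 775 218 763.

205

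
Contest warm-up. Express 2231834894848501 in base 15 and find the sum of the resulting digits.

2231834894848501 in base 15 is 123052326C86A1.
Digit sum: 1+2+3+0+5+2+3+2+6+12+8+6+10+1 = 61.

61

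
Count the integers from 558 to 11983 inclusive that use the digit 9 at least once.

The integers in [558, 11983] that use the digit 9 at least once: 559, 569, 579, 589, 590, 591, …, 11982, 11983.
3865 qualify.

3865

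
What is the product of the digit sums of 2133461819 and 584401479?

1596

S(2133461819) = 2+1+3+3+4+6+1+8+1+9 = 38.
S(584401479) = 5+8+4+4+0+1+4+7+9 = 42.
38 · 42 = 1596.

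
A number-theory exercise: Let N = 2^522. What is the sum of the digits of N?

2^522 = 13729595320261219429963801598162786434538870600286610818788926918371086366795312104245119281322909109954592622782961716074243975999433287625148056582230114304
Sum of its 158 digits: 703.

703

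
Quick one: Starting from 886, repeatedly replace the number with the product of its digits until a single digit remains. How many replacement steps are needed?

5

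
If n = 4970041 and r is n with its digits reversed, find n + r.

6370835

Reverse of 4970041 is 1400794.
4970041 + 1400794 = 6370835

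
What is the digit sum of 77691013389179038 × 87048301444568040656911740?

177

77691013389179038 × 87048301444568040656911740 = 6762870753035228641791658920594419024106120
Sum of its 43 digits: 177.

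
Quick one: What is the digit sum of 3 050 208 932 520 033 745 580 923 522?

3+0+5+0+2+0+8+9+3+2+5+2+0+0+3+3+7+4+5+5+8+0+9+2+3+5+2+2 = 97

97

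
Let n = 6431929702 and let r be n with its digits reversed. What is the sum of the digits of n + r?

32

Reversal of 6431929702 is 2079291346; 6431929702 + 2079291346 = 8511221048.
Digit sum of 8511221048: 8+5+1+1+2+2+1+0+4+8 = 32.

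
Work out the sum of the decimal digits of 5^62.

187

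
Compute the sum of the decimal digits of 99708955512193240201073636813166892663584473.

9+9+7+0+8+9+5+5+5+1+2+1+9+3+2+4+0+2+0+1+0+7+3+6+3+6+8+1+3+1+6+6+8+9+2+6+6+3+5+8+4+4+7+3 = 197

197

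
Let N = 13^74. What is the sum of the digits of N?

385

13^74 = 27027636582498189040621249864144468324898507852136260989871841246090732111847218889
Sum of its 83 digits: 385.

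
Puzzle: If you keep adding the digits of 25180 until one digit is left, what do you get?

7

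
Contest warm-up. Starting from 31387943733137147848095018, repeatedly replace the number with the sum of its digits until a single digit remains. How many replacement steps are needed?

2

31387943733137147848095018 → 117 → 9 (2 steps)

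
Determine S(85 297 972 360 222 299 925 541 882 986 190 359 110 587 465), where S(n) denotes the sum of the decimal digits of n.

8+5+2+9+7+9+7+2+3+6+0+2+2+2+2+9+9+9+2+5+5+4+1+8+8+2+9+8+6+1+9+0+3+5+9+1+1+0+5+8+7+4+6+5 = 215

215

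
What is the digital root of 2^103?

The digital root of n equals n mod 9 (or 9 when 9 | n), so we need 2^103 mod 9.
2^103 ≡ 2 (mod 9), so the digital root is 2.

2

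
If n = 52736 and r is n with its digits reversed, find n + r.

116461

Reverse of 52736 is 63725.
52736 + 63725 = 116461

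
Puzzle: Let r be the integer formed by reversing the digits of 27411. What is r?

11472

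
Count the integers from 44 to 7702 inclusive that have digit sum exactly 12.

The integers in [44, 7702] that have digit sum exactly 12: 48, 57, 66, 75, 84, 93, …, 7410, 7500.
389 qualify.

389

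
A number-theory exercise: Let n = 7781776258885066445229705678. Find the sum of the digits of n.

7+7+8+1+7+7+6+2+5+8+8+8+5+0+6+6+4+4+5+2+2+9+7+0+5+6+7+8 = 150

150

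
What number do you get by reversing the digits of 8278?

8728

Reversing 8278 gives 8728.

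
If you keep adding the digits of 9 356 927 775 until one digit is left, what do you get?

6

9+3+5+6+9+2+7+7+7+5 = 60
6+0 = 6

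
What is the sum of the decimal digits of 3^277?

3^277 = 1454077510067338869372316944847370699315973030897976908309312512336980481738317971337352174999857054574561953999845406588476984323763
Sum of its 133 digits: 657.

657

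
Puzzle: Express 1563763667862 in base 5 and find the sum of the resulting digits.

1563763667862 in base 5 is 201110041444332422.
Digit sum: 2+0+1+1+1+0+0+4+1+4+4+4+3+3+2+4+2+2 = 38.

38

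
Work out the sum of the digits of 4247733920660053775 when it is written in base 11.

4247733920660053775 in base 11 is 844967A292607A2676.
Digit sum: 8+4+4+9+6+7+10+2+9+2+6+0+7+10+2+6+7+6 = 105.

105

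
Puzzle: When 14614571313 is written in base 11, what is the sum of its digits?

53

14614571313 in base 11 is 621A5A9811.
Digit sum: 6+2+1+10+5+10+9+8+1+1 = 53.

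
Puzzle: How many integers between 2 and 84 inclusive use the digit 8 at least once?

13

The integers in [2, 84] that use the digit 8 at least once: 8, 18, 28, 38, 48, 58, …, 83, 84.
13 qualify.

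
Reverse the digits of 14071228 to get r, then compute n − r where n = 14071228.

-68145813

Reverse of 14071228 is 82217041.
14071228 − 82217041 = -68145813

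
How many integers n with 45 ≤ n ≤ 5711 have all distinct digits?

3058

The integers in [45, 5711] that have all distinct digits: 45, 46, 47, 48, 49, 50, …, 5709, 5710.
3058 qualify.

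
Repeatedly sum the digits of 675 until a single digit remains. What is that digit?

6+7+5 = 18
1+8 = 9

9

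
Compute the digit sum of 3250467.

27

3+2+5+0+4+6+7 = 27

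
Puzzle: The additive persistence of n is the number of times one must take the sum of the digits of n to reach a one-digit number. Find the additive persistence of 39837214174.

3

39837214174 → 49 → 13 → 4 (3 steps)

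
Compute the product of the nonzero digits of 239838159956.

125971200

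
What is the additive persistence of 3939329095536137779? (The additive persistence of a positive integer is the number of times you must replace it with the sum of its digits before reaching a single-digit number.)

2

3939329095536137779 → 100 → 1 (2 steps)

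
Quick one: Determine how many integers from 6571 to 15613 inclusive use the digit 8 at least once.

3181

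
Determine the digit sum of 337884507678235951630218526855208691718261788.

216

3+3+7+8+8+4+5+0+7+6+7+8+2+3+5+9+5+1+6+3+0+2+1+8+5+2+6+8+5+5+2+0+8+6+9+1+7+1+8+2+6+1+7+8+8 = 216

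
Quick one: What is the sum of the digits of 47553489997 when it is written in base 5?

45

47553489997 in base 5 is 1234342143134442.
Digit sum: 1+2+3+4+3+4+2+1+4+3+1+3+4+4+4+2 = 45.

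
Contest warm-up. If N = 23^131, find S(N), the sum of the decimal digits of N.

794

23^131 = 24341454095880723262526112555728977056504671778092019822086844070001883535680393509681434163978409275570572730164580647279173784367089293297422518018184432748252822798501059816327
Sum of its 179 digits: 794.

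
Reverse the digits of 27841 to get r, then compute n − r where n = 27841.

Reverse of 27841 is 14872.
27841 − 14872 = 12969

12969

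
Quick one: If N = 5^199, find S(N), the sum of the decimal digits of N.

590

5^199 = 12446030555722283414288128107560248481180504337442334266202233229579397668070766882367889646251427233913933179110244964249432086944580078125
Sum of its 140 digits: 590.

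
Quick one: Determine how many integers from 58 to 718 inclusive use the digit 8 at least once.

130

The integers in [58, 718] that use the digit 8 at least once: 58, 68, 78, 80, 81, 82, …, 708, 718.
130 qualify.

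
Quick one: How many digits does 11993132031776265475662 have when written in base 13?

20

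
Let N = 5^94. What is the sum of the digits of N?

319

5^94 = 504870979341447555463506281780983186990852118469774723052978515625
Sum of its 66 digits: 319.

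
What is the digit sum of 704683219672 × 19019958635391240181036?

704683219672 × 19019958635391240181036 = 13403045689215758658157504636540192
Sum of its 35 digits: 148.

148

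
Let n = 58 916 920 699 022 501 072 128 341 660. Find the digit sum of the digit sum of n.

First digit sum: 114.
1+1+4 = 6.

6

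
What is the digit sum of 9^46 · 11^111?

9^46 · 11^111 = 3088470708428542541330993488249207073683336460131011905877367234375791321527829273313129059118377106760734889418287022080432935403360978502840341251599933144051
Sum of its 160 digits: 666.

666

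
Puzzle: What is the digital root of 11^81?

8

The digital root of n equals n mod 9 (or 9 when 9 | n), so we need 11^81 mod 9.
11^81 ≡ 8 (mod 9), so the digital root is 8.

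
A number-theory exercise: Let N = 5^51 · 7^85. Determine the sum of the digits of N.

515

5^51 · 7^85 = 302554503913124199548492670650220775639431751878998296377723678810568589181428933443385176360607147216796875
Sum of its 108 digits: 515.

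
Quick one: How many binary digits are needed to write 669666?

20

669666 in base 2 is 10100011011111100010, which has 20 digits.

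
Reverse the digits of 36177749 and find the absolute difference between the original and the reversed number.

Reverse of 36177749 is 94777163.
|36177749 − 94777163| = 58599414

58599414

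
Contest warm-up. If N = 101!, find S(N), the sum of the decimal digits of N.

101! = 9425947759838359420851623124482936749562312794702543768327889353416977599316221476503087861591808346911623490003549599583369706302603264000000000000000000000000
Sum of its 160 digits: 639.

639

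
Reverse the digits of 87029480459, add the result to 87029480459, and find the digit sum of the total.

Reversal of 87029480459 is 95408492078; 87029480459 + 95408492078 = 182437972537.
Digit sum of 182437972537: 1+8+2+4+3+7+9+7+2+5+3+7 = 58.

58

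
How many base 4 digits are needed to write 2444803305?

16

2444803305 in base 4 is 2101232023303221, which has 16 digits.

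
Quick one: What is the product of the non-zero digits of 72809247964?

7×2×8×9×2×4×7×9×6×4 = 12192768

12192768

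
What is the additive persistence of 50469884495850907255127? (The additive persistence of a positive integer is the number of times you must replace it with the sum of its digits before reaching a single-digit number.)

2

50469884495850907255127 → 113 → 5 (2 steps)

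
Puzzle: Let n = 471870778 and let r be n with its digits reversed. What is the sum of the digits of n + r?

53

Reversal of 471870778 is 877078174; 471870778 + 877078174 = 1348948952.
Digit sum of 1348948952: 1+3+4+8+9+4+8+9+5+2 = 53.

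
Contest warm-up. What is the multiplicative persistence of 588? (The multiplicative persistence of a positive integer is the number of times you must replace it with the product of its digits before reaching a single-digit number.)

588 → 320 → 0 (2 steps)

2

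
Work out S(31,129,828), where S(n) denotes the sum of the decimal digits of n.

3+1+1+2+9+8+2+8 = 34

34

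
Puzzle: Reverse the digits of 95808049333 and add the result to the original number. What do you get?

129202130192

Reverse of 95808049333 is 33394080859.
95808049333 + 33394080859 = 129202130192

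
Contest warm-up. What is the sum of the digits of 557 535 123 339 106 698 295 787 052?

5+5+7+5+3+5+1+2+3+3+3+9+1+0+6+6+9+8+2+9+5+7+8+7+0+5+2 = 126

126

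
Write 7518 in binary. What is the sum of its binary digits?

7518 in base 2 is 1110101011110.
Digit sum: 1+1+1+0+1+0+1+0+1+1+1+1+0 = 9.

9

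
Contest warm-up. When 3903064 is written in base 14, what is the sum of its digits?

35

3903064 in base 14 is 738584.
Digit sum: 7+3+8+5+8+4 = 35.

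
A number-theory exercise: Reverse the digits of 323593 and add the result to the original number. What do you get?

718916

Reverse of 323593 is 395323.
323593 + 395323 = 718916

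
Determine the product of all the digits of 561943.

5×6×1×9×4×3 = 3240

3240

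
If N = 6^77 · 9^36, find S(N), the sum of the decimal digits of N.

6^77 · 9^36 = 18637026354961076529996381646556384369174878528067844098892445810046140604139472526549320728576
Sum of its 95 digits: 450.

450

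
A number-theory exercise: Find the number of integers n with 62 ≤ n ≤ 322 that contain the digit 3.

The integers in [62, 322] that contain the digit 3: 63, 73, 83, 93, 103, 113, …, 321, 322.
65 qualify.

65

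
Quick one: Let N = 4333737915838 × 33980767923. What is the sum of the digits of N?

111

4333737915838 × 33980767923 = 147263742357196784064474
Sum of its 24 digits: 111.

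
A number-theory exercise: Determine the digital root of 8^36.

1

The digital root of n equals n mod 9 (or 9 when 9 | n), so we need 8^36 mod 9.
8^36 ≡ 1 (mod 9), so the digital root is 1.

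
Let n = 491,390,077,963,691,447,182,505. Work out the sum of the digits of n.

4+9+1+3+9+0+0+7+7+9+6+3+6+9+1+4+4+7+1+8+2+5+0+5 = 110

110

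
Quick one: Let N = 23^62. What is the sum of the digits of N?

376

23^62 = 2673781001490041309406973405603767976853455333058605705774088082159330990894338162929
Sum of its 85 digits: 376.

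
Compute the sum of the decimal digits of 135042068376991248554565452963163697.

169

1+3+5+0+4+2+0+6+8+3+7+6+9+9+1+2+4+8+5+5+4+5+6+5+4+5+2+9+6+3+1+6+3+6+9+7 = 169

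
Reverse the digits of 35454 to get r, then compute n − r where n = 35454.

-9999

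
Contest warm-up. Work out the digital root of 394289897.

5

3+9+4+2+8+9+8+9+7 = 59
5+9 = 14
1+4 = 5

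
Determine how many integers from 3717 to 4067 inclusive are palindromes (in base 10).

4

The integers in [3717, 4067] that are palindromes (in base 10): 3773, 3883, 3993, 4004.
4 qualify.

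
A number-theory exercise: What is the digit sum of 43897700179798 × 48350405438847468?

43897700179798 × 48350405438847468 = 2122471601526200693117497051464
Sum of its 31 digits: 108.

108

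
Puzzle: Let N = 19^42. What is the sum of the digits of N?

217

19^42 = 510095203738582479622335815880298130716653502143703561
Sum of its 54 digits: 217.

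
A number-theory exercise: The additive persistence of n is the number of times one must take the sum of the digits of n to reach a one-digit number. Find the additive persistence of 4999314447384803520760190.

2

4999314447384803520760190 → 110 → 2 (2 steps)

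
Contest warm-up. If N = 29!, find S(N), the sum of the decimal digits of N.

126

29! = 8841761993739701954543616000000
Sum of its 31 digits: 126.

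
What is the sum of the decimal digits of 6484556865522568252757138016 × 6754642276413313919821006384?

6484556865522568252757138016 × 6754642276413313919821006384 = 43800861947664943968560169255137457716206180616705094144
Sum of its 56 digits: 249.

249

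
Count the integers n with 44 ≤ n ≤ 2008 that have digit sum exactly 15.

The integers in [44, 2008] that have digit sum exactly 15: 69, 78, 87, 96, 159, 168, …, 1941, 1950.
148 qualify.

148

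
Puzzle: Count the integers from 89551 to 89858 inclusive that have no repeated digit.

The integers in [89551, 89858] that have no repeated digit: 89560, 89561, 89562, 89563, 89564, 89567, …, 89764, 89765.
96 qualify.

96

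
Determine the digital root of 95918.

9+5+9+1+8 = 32
3+2 = 5
(Equivalently, 95918 mod 9 = 5.)

5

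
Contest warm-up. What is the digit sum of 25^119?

787

25^119 = 22639197697066780918772798227219479451706327995347845473956537224838753296482112786848828629902395248634881098242194574139706832183183138340609730221331119537353515625
Sum of its 167 digits: 787.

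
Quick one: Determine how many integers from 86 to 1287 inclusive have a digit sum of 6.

The integers in [86, 1287] that have a digit sum of 6: 105, 114, 123, 132, 141, 150, …, 1221, 1230.
36 qualify.

36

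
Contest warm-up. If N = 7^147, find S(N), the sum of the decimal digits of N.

523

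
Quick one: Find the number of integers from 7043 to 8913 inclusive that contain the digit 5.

520

The integers in [7043, 8913] that contain the digit 5: 7045, 7050, 7051, 7052, 7053, 7054, …, 8895, 8905.
520 qualify.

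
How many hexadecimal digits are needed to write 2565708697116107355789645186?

23

2565708697116107355789645186 in base 16 is 84A4DF32B3DCE52F86AD582, which has 23 digits.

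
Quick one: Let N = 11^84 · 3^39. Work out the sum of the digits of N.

11^84 · 3^39 = 12153867218657479974622056672030385678302276734367503904433651059034512294231801274140310072843674633414747
Sum of its 107 digits: 432.

432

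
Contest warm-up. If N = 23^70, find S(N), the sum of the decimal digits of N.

23^70 = 209386424652304064049051461204995116953510089281143424135257228513176887924733660903369498848049
Sum of its 96 digits: 409.

409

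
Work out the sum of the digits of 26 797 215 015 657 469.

82

2+6+7+9+7+2+1+5+0+1+5+6+5+7+4+6+9 = 82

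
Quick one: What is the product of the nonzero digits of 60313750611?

6×3×1×3×7×5×6×1×1 = 11340

11340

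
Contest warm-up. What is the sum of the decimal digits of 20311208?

2+0+3+1+1+2+0+8 = 17

17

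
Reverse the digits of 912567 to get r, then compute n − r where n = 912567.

147348

Reverse of 912567 is 765219.
912567 − 765219 = 147348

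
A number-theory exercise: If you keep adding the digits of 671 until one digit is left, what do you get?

5

6+7+1 = 14
1+4 = 5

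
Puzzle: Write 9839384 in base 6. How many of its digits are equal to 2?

9839384 in base 6 is 550520412.
The digit 2 appears 2 times.

2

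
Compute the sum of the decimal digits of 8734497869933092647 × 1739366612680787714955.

8734497869933092647 × 1739366612680787714955 = 15192493973493078870245566905887442435885
Sum of its 41 digits: 207.

207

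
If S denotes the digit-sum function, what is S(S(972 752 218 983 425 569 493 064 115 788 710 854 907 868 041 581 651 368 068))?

14

First digit sum: 275.
2+7+5 = 14.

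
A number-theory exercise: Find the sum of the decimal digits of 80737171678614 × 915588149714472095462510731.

80737171678614 × 915588149714472095462510731 = 73921997630401871376421819568278258206834
Sum of its 41 digits: 192.

192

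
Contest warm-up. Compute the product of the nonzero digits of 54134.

240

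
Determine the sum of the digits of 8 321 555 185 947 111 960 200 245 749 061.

8+3+2+1+5+5+5+1+8+5+9+4+7+1+1+1+9+6+0+2+0+0+2+4+5+7+4+9+0+6+1 = 121

121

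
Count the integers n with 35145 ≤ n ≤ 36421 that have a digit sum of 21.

The integers in [35145, 36421] that have a digit sum of 21: 35148, 35157, 35166, 35175, 35184, 35193, …, 36408, 36417.
104 qualify.

104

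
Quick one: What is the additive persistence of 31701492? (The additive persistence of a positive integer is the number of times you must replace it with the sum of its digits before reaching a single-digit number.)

2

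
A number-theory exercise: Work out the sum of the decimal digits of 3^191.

3^191 = 13494588674281093803728157396523884917402502294030101914066705367021922008906273586058258347
Sum of its 92 digits: 387.

387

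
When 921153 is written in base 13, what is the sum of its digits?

921153 in base 13 is 26337C.
Digit sum: 2+6+3+3+7+12 = 33.

33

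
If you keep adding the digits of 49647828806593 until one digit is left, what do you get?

7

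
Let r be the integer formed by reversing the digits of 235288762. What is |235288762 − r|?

32593770

Reverse of 235288762 is 267882532.
|235288762 − 267882532| = 32593770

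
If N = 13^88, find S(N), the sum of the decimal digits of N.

409

13^88 = 106417978041190602791946491060293881007083613449188338481130625710173112177685960349236066114669921
Sum of its 99 digits: 409.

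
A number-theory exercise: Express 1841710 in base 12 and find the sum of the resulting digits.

46

1841710 in base 12 is 74997A.
Digit sum: 7+4+9+9+7+10 = 46.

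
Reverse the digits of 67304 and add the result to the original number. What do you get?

Reverse of 67304 is 40376.
67304 + 40376 = 107680

107680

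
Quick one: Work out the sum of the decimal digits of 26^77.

530

26^77 = 8973209216738909900867934062433660078731292699719371877109267885596188590824949161428490354074714907844018176
Sum of its 109 digits: 530.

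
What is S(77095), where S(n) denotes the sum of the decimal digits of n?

28

7+7+0+9+5 = 28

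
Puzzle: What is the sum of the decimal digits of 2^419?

572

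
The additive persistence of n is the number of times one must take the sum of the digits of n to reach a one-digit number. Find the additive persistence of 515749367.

515749367 → 47 → 11 → 2 (3 steps)

3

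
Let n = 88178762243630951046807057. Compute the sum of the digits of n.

117

8+8+1+7+8+7+6+2+2+4+3+6+3+0+9+5+1+0+4+6+8+0+7+0+5+7 = 117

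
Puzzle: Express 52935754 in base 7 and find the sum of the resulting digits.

28

52935754 in base 7 is 1211642434.
Digit sum: 1+2+1+1+6+4+2+4+3+4 = 28.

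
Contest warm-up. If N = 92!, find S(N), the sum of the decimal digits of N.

540

92! = 12438414054641307255475324325873553077577991715875414356840239582938137710983519518443046123837041347353107486982656753664000000000000000000000
Sum of its 143 digits: 540.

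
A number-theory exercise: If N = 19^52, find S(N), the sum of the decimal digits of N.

325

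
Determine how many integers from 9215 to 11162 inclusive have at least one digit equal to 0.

1257

The integers in [9215, 11162] that have at least one digit equal to 0: 9220, 9230, 9240, 9250, 9260, 9270, …, 11150, 11160.
1257 qualify.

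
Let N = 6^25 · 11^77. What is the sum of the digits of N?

459

6^25 · 11^77 = 4375402562076228611490967354547198181441362954886963458000555236766131688516830892049743243164778496
Sum of its 100 digits: 459.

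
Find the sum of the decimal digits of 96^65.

96^65 = 704093196057234299968207933733931942903544489109627836419933501358127532156908253747619273454070260841733087559424160205610418176
Sum of its 129 digits: 558.

558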